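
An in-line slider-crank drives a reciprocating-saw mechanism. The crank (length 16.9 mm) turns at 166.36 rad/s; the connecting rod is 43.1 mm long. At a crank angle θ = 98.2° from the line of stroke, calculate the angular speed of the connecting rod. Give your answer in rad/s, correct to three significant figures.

10.1

ω = 166.4 rad/s
The rod makes angle φ with the slider axis where L sinφ = r sinθ; differentiating, L cosφ·φ̇ = r ω cosθ.
L cosφ = √(L² − r² sin²θ) = 0.039722 m.
|ω_rod| = r ω |cosθ| / √(L² − r² sin²θ) = 0.0169·166.4·0.14263/0.039722 = 10.095 rad/s.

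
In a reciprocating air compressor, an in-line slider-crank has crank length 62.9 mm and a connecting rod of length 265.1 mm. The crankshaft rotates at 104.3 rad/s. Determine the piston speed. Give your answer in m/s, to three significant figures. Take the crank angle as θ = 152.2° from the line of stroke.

2.41

ω = 104.3 rad/s
For an in-line slider-crank, x = r cosθ + √(L² − r² sin²θ), so v = −rω sinθ·[1 + r cosθ/√(L² − r² sin²θ)].
With r = 0.0629 m, L = 0.2651 m, θ = 152.2°: √(L² − r² sin²θ) = 0.26347 m.
v = −0.0629·104.3·0.46639·[1 + 0.0629·-0.88458/0.26347] = -2.4136 m/s.
|v| = 2.4136 m/s.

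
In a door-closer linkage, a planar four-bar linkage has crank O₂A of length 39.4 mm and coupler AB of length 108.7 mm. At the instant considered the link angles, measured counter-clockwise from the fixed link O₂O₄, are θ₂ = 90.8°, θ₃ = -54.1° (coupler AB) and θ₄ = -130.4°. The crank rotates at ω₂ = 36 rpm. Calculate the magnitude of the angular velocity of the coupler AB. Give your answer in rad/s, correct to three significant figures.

ω₂ = 3.77 rad/s (from 36 rpm).
Differentiating the loop-closure r₂e^{iθ₂}+r₃e^{iθ₃}=r₁+r₄e^{iθ₄} gives r₂ω₂e^{iθ₂}+r₃ω₃e^{iθ₃}=r₄ω₄e^{iθ₄}.
Eliminating the other unknown: ω₃ = r₂ω₂ sin(θ₄−θ₂) / [r₃ sin(θ₃−θ₄)].
Numerator sine = +0.65869; denominator sine = +0.97155.
Result = 0.0394·3.77·(+0.65869) / (0.1087·(+0.97155)) = +0.92643 rad/s; magnitude 0.92643 rad/s.

0.926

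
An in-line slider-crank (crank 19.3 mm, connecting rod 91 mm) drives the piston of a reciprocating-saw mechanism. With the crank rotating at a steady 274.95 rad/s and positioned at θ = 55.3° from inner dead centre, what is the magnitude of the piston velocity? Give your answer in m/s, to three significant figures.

4.90

ω = 274.9 rad/s
For an in-line slider-crank, x = r cosθ + √(L² − r² sin²θ), so v = −rω sinθ·[1 + r cosθ/√(L² − r² sin²θ)].
With r = 0.0193 m, L = 0.091 m, θ = 55.3°: √(L² − r² sin²θ) = 0.089606 m.
v = −0.0193·274.9·0.82214·[1 + 0.0193·0.56928/0.089606] = -4.8977 m/s.
|v| = 4.8977 m/s.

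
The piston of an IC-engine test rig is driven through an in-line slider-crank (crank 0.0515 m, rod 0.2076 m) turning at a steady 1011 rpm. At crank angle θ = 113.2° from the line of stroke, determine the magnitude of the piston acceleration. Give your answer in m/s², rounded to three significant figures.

328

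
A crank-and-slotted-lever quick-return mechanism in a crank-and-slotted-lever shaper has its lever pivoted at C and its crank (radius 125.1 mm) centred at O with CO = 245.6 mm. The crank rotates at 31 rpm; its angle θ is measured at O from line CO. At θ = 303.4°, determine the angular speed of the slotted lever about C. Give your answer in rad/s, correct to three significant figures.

ω = 3.246 rad/s (from 31 rpm).
Crank pin A relative to C: A = (d + r cosθ, r sinθ); lever angle φ = atan2(r sinθ, d + r cosθ).
Differentiating tanφ: φ̇ = rω(d cosθ + r)/(d² + r² + 2dr cosθ).
d² + r² + 2dr cosθ = |CA|² = 0.109796 m²;  d cosθ + r = +0.2603 m.
|ω_lever| = |0.1251·3.246·+0.2603| / 0.109796 = 0.96279 rad/s.

0.963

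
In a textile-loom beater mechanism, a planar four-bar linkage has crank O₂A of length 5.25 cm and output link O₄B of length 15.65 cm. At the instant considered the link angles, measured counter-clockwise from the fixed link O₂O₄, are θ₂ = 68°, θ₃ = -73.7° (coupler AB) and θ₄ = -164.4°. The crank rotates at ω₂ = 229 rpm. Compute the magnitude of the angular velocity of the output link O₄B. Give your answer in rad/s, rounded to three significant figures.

4.99

ω₂ = 23.98 rad/s (from 229 rpm).
Differentiating the loop-closure r₂e^{iθ₂}+r₃e^{iθ₃}=r₁+r₄e^{iθ₄} gives r₂ω₂e^{iθ₂}+r₃ω₃e^{iθ₃}=r₄ω₄e^{iθ₄}.
Eliminating the other unknown: ω₄ = r₂ω₂ sin(θ₂−θ₃) / [r₄ sin(θ₄−θ₃)].
Numerator sine = +0.61978; denominator sine = -0.99993.
Result = 0.0525·23.98·(+0.61978) / (0.1565·(-0.99993)) = -4.9863 rad/s; magnitude 4.9863 rad/s.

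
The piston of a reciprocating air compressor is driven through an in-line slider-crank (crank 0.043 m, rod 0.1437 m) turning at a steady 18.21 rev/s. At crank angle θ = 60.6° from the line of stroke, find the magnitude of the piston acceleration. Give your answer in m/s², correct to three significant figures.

ω = 2π·18.2 = 114.4 rad/s
x(θ) = r cosθ + √(L² − r² sin²θ); with ω constant, a = ω²·d²x/dθ².
d²x/dθ² = −r cosθ − r²(cos2θ)/√u − r⁴ sin²2θ/(4u^{3/2}),  u = L² − r² sin²θ = 0.0192463 m².
Substituting r = 0.043 m, L = 0.1437 m, θ = 60.6°: d²x/dθ² = -0.014439 m.
a = ω²·d²x/dθ² = (114.4)²·(-0.014439) = -189.02 m/s²;  |a| = 189.02 m/s².

189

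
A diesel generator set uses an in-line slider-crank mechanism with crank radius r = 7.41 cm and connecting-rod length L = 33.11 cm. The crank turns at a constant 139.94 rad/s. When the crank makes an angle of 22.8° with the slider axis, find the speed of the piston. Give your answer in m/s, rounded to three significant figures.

4.85

ω = 139.9 rad/s
For an in-line slider-crank, x = r cosθ + √(L² − r² sin²θ), so v = −rω sinθ·[1 + r cosθ/√(L² − r² sin²θ)].
With r = 0.0741 m, L = 0.3311 m, θ = 22.8°: √(L² − r² sin²θ) = 0.32985 m.
v = −0.0741·139.9·0.38752·[1 + 0.0741·0.92186/0.32985] = -4.8505 m/s.
|v| = 4.8505 m/s.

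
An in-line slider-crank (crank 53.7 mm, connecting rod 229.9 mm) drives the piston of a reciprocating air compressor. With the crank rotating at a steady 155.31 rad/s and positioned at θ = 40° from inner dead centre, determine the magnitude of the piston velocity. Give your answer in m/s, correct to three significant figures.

6.33

ω = 155.3 rad/s
For an in-line slider-crank, x = r cosθ + √(L² − r² sin²θ), so v = −rω sinθ·[1 + r cosθ/√(L² − r² sin²θ)].
With r = 0.0537 m, L = 0.2299 m, θ = 40°: √(L² − r² sin²θ) = 0.22729 m.
v = −0.0537·155.3·0.64279·[1 + 0.0537·0.76604/0.22729] = -6.3312 m/s.
|v| = 6.3312 m/s.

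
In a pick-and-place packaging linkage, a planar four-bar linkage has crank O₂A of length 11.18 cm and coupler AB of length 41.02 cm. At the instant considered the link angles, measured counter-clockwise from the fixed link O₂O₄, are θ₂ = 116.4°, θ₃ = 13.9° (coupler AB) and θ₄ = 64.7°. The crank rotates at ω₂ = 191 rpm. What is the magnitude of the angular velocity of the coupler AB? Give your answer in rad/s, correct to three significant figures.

5.52

ω₂ = 20 rad/s (from 191 rpm).
Differentiating the loop-closure r₂e^{iθ₂}+r₃e^{iθ₃}=r₁+r₄e^{iθ₄} gives r₂ω₂e^{iθ₂}+r₃ω₃e^{iθ₃}=r₄ω₄e^{iθ₄}.
Eliminating the other unknown: ω₃ = r₂ω₂ sin(θ₄−θ₂) / [r₃ sin(θ₃−θ₄)].
Numerator sine = -0.78478; denominator sine = -0.77494.
Result = 0.1118·20·(-0.78478) / (0.4102·(-0.77494)) = +5.5206 rad/s; magnitude 5.5206 rad/s.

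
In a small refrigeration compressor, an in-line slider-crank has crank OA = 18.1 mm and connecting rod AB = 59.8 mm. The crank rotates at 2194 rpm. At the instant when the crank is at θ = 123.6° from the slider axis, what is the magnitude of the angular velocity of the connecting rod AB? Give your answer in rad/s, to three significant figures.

ω = 229.8 rad/s (converted from 2194 rpm).
The rod makes angle φ with the slider axis where L sinφ = r sinθ; differentiating, L cosφ·φ̇ = r ω cosθ.
L cosφ = √(L² − r² sin²θ) = 0.057868 m.
|ω_rod| = r ω |cosθ| / √(L² − r² sin²θ) = 0.0181·229.8·0.55339/0.057868 = 39.768 rad/s.

39.8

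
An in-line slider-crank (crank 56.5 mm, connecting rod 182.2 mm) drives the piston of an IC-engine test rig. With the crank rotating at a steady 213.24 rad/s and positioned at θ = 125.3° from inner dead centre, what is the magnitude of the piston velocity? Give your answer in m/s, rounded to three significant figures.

ω = 213.2 rad/s
For an in-line slider-crank, x = r cosθ + √(L² − r² sin²θ), so v = −rω sinθ·[1 + r cosθ/√(L² − r² sin²θ)].
With r = 0.0565 m, L = 0.1822 m, θ = 125.3°: √(L² − r² sin²θ) = 0.17627 m.
v = −0.0565·213.2·0.81614·[1 + 0.0565·-0.57786/0.17627] = -8.0116 m/s.
|v| = 8.0116 m/s.

8.01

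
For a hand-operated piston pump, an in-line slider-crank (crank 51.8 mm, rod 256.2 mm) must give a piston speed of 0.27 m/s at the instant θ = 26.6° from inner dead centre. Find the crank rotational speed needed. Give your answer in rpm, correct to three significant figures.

94.1

For an in-line slider-crank, |v_piston| = rω|sinθ|·[1 + r cosθ/√(L² − r² sin²θ)].
With r = 0.0518 m, L = 0.2562 m, θ = 26.6°: the bracketed kinematic factor |dx/dθ| = 0.027404 m.
ω = v/|dx/dθ| = 0.27/0.027404 = 9.8525 rad/s.
N = 60ω/(2π) = 94.084 rpm.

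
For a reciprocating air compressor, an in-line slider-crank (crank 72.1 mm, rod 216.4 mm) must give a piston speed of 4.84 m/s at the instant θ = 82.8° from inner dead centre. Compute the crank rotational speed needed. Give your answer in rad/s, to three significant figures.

64.8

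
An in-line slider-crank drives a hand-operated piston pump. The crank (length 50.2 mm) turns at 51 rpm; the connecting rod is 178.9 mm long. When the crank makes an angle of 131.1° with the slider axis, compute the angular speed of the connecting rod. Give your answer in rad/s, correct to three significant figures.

ω = 5.341 rad/s (converted from 51 rpm).
The rod makes angle φ with the slider axis where L sinφ = r sinθ; differentiating, L cosφ·φ̇ = r ω cosθ.
L cosφ = √(L² − r² sin²θ) = 0.17485 m.
|ω_rod| = r ω |cosθ| / √(L² − r² sin²θ) = 0.0502·5.341·0.65738/0.17485 = 1.0079 rad/s.

1.01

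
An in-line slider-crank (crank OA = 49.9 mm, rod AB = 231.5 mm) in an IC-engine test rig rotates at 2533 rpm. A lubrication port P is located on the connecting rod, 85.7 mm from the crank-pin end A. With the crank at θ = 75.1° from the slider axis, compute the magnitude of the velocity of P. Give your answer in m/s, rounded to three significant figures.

13.2

ω = 265.3 rad/s.  Crank-pin speed |V_A| = rω = 13.236 m/s, perpendicular to OA.
Rod angle: sinφ = −(r/L) sinθ ⇒ φ = -12.023°; ω_rod = −rω cosθ/√(L²−r²sin²θ) = -15.032 rad/s.
V_P = V_A + ω_rod × AP, with AP = 0.0857 m along the rod.
Components: V_Px = −rω sinθ − a·ω_rod·sinφ = -13.06 m/s;  V_Py = rω cosθ + a·ω_rod·cosφ = +2.1435 m/s.
|V_P| = √(V_Px² + V_Py²) = 13.234 m/s.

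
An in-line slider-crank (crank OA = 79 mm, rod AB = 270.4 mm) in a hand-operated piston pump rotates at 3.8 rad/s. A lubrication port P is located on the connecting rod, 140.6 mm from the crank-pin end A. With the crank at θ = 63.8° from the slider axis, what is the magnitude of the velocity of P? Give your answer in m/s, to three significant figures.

ω = 3.8 rad/s.  Crank-pin speed |V_A| = rω = 0.3002 m/s, perpendicular to OA.
Rod angle: sinφ = −(r/L) sinθ ⇒ φ = -15.197°; ω_rod = −rω cosθ/√(L²−r²sin²θ) = -0.50793 rad/s.
V_P = V_A + ω_rod × AP, with AP = 0.1406 m along the rod.
Components: V_Px = −rω sinθ − a·ω_rod·sinφ = -0.28808 m/s;  V_Py = rω cosθ + a·ω_rod·cosφ = +0.063623 m/s.
|V_P| = √(V_Px² + V_Py²) = 0.29502 m/s.

0.295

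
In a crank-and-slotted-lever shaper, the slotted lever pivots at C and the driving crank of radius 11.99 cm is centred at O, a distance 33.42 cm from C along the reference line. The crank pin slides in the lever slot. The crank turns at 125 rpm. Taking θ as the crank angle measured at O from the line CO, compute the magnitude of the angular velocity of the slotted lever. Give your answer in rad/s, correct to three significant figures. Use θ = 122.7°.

1.15

ω = 13.09 rad/s (from 125 rpm).
Crank pin A relative to C: A = (d + r cosθ, r sinθ); lever angle φ = atan2(r sinθ, d + r cosθ).
Differentiating tanφ: φ̇ = rω(d cosθ + r)/(d² + r² + 2dr cosθ).
d² + r² + 2dr cosθ = |CA|² = 0.0827702 m²;  d cosθ + r = -0.060648 m.
|ω_lever| = |0.1199·13.09·-0.060648| / 0.0827702 = 1.15 rad/s.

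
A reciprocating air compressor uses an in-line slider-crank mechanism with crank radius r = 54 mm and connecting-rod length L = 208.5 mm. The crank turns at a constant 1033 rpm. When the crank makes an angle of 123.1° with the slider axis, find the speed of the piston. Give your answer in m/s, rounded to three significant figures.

ω = 2π·1033/60 = 108.2 rad/s
For an in-line slider-crank, x = r cosθ + √(L² − r² sin²θ), so v = −rω sinθ·[1 + r cosθ/√(L² − r² sin²θ)].
With r = 0.054 m, L = 0.2085 m, θ = 123.1°: √(L² − r² sin²θ) = 0.20353 m.
v = −0.054·108.2·0.83772·[1 + 0.054·-0.54610/0.20353] = -4.1845 m/s.
|v| = 4.1845 m/s.

4.18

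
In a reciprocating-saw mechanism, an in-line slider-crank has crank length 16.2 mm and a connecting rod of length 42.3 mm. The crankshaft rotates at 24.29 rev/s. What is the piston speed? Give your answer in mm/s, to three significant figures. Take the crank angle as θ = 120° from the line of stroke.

1710

ω = 2π·24.3 = 152.6 rad/s
For an in-line slider-crank, x = r cosθ + √(L² − r² sin²θ), so v = −rω sinθ·[1 + r cosθ/√(L² − r² sin²θ)].
With r = 0.0162 m, L = 0.0423 m, θ = 120°: √(L² − r² sin²θ) = 0.039906 m.
v = −0.0162·152.6·0.86603·[1 + 0.0162·-0.50000/0.039906] = -1.7066 m/s.
|v| = 1.7066 m/s = 1706.6 mm/s.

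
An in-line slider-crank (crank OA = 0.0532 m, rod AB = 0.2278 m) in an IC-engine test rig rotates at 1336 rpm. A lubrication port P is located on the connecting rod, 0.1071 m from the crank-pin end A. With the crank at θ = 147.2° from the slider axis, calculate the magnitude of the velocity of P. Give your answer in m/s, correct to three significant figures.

ω = 139.9 rad/s.  Crank-pin speed |V_A| = rω = 7.443 m/s, perpendicular to OA.
Rod angle: sinφ = −(r/L) sinθ ⇒ φ = -7.268°; ω_rod = −rω cosθ/√(L²−r²sin²θ) = +27.687 rad/s.
V_P = V_A + ω_rod × AP, with AP = 0.1071 m along the rod.
Components: V_Px = −rω sinθ − a·ω_rod·sinφ = -3.6568 m/s;  V_Py = rω cosθ + a·ω_rod·cosφ = -3.3149 m/s.
|V_P| = √(V_Px² + V_Py²) = 4.9357 m/s.

4.94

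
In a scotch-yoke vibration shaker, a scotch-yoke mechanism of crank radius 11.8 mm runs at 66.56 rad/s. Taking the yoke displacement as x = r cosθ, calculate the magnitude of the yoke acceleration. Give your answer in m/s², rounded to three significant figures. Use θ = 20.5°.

ω = 66.56 rad/s
x = r cosθ ⇒ ẍ = −rω² cosθ (ω constant).
|a| = rω²|cosθ| = 0.0118·(66.56)²·|cos 20.5°| = 48.966 m/s².

49.0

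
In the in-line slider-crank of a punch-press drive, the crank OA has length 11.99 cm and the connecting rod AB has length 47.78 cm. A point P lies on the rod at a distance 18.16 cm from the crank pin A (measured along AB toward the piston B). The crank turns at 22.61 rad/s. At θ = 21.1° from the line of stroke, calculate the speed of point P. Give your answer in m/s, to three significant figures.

ω = 22.61 rad/s.  Crank-pin speed |V_A| = rω = 2.7109 m/s, perpendicular to OA.
Rod angle: sinφ = −(r/L) sinθ ⇒ φ = -5.183°; ω_rod = −rω cosθ/√(L²−r²sin²θ) = -5.3151 rad/s.
V_P = V_A + ω_rod × AP, with AP = 0.1816 m along the rod.
Components: V_Px = −rω sinθ − a·ω_rod·sinφ = -1.0631 m/s;  V_Py = rω cosθ + a·ω_rod·cosφ = +1.5679 m/s.
|V_P| = √(V_Px² + V_Py²) = 1.8943 m/s.

1.89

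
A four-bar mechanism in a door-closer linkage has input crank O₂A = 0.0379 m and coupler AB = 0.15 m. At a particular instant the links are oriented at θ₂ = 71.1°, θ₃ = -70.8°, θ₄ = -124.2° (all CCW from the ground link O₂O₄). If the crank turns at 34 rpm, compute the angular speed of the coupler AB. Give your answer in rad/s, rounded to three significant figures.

0.296

ω₂ = 3.56 rad/s (from 34 rpm).
Differentiating the loop-closure r₂e^{iθ₂}+r₃e^{iθ₃}=r₁+r₄e^{iθ₄} gives r₂ω₂e^{iθ₂}+r₃ω₃e^{iθ₃}=r₄ω₄e^{iθ₄}.
Eliminating the other unknown: ω₃ = r₂ω₂ sin(θ₄−θ₂) / [r₃ sin(θ₃−θ₄)].
Numerator sine = +0.26387; denominator sine = +0.80282.
Result = 0.0379·3.56·(+0.26387) / (0.15·(+0.80282)) = +0.29569 rad/s; magnitude 0.29569 rad/s.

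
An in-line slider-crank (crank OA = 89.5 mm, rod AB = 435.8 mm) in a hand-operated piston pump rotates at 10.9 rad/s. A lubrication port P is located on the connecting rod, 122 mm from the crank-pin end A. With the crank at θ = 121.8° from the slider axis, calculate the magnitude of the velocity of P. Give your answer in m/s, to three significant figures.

0.885

ω = 10.9 rad/s.  Crank-pin speed |V_A| = rω = 0.97555 m/s, perpendicular to OA.
Rod angle: sinφ = −(r/L) sinθ ⇒ φ = -10.052°; ω_rod = −rω cosθ/√(L²−r²sin²θ) = +1.198 rad/s.
V_P = V_A + ω_rod × AP, with AP = 0.122 m along the rod.
Components: V_Px = −rω sinθ − a·ω_rod·sinφ = -0.8036 m/s;  V_Py = rω cosθ + a·ω_rod·cosφ = -0.37016 m/s.
|V_P| = √(V_Px² + V_Py²) = 0.88476 m/s.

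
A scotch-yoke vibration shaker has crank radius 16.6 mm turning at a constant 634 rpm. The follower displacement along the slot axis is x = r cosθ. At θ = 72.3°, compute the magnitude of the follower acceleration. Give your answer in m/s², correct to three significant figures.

22.2

ω = 66.39 rad/s (from 634 rpm).
x = r cosθ ⇒ ẍ = −rω² cosθ (ω constant).
|a| = rω²|cosθ| = 0.0166·(66.39)²·|cos 72.3°| = 22.247 m/s².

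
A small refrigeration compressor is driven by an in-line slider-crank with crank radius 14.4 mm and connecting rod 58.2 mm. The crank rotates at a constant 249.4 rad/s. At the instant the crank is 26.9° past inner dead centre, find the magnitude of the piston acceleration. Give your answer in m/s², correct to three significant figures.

933

ω = 249.4 rad/s
x(θ) = r cosθ + √(L² − r² sin²θ); with ω constant, a = ω²·d²x/dθ².
d²x/dθ² = −r cosθ − r²(cos2θ)/√u − r⁴ sin²2θ/(4u^{3/2}),  u = L² − r² sin²θ = 0.00334479 m².
Substituting r = 0.0144 m, L = 0.0582 m, θ = 26.9°: d²x/dθ² = -0.014996 m.
a = ω²·d²x/dθ² = (249.4)²·(-0.014996) = -932.73 m/s²;  |a| = 932.73 m/s².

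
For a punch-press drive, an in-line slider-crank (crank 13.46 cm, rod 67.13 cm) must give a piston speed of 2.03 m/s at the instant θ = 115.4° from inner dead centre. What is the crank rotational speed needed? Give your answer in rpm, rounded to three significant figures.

175

For an in-line slider-crank, |v_piston| = rω|sinθ|·[1 + r cosθ/√(L² − r² sin²θ)].
With r = 0.1346 m, L = 0.6713 m, θ = 115.4°: the bracketed kinematic factor |dx/dθ| = 0.11096 m.
ω = v/|dx/dθ| = 2.03/0.11096 = 18.296 rad/s.
N = 60ω/(2π) = 174.71 rpm.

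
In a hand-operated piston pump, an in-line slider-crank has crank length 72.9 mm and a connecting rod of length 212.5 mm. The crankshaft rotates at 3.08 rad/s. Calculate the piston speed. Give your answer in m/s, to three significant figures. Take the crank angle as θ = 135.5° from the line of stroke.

ω = 3.08 rad/s
For an in-line slider-crank, x = r cosθ + √(L² − r² sin²θ), so v = −rω sinθ·[1 + r cosθ/√(L² − r² sin²θ)].
With r = 0.0729 m, L = 0.2125 m, θ = 135.5°: √(L² − r² sin²θ) = 0.20627 m.
v = −0.0729·3.08·0.70091·[1 + 0.0729·-0.71325/0.20627] = -0.1177 m/s.
|v| = 0.1177 m/s.

0.118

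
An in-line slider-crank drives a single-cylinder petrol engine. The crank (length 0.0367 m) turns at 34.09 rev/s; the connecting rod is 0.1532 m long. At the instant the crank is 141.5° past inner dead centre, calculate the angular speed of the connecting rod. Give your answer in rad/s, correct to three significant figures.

40.6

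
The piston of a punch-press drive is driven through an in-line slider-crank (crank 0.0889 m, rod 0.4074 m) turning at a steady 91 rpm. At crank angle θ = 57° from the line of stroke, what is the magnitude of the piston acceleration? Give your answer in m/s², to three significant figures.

3.69

ω = 2π·91/60 = 9.529 rad/s
x(θ) = r cosθ + √(L² − r² sin²θ); with ω constant, a = ω²·d²x/dθ².
d²x/dθ² = −r cosθ − r²(cos2θ)/√u − r⁴ sin²2θ/(4u^{3/2}),  u = L² − r² sin²θ = 0.160416 m².
Substituting r = 0.0889 m, L = 0.4074 m, θ = 57°: d²x/dθ² = -0.040595 m.
a = ω²·d²x/dθ² = (9.529)²·(-0.040595) = -3.6865 m/s²;  |a| = 3.6865 m/s².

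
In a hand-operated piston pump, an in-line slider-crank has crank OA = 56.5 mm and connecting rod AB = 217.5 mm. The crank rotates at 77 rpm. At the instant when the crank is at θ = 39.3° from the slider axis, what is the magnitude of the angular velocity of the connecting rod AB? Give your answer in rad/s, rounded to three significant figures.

ω = 8.063 rad/s (converted from 77 rpm).
The rod makes angle φ with the slider axis where L sinφ = r sinθ; differentiating, L cosφ·φ̇ = r ω cosθ.
L cosφ = √(L² − r² sin²θ) = 0.21454 m.
|ω_rod| = r ω |cosθ| / √(L² − r² sin²θ) = 0.0565·8.063·0.77384/0.21454 = 1.6433 rad/s.

1.64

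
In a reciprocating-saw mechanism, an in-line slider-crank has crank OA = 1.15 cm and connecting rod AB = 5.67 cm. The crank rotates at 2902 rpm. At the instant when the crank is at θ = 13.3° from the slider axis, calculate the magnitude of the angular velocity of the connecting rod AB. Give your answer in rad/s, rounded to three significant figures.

ω = 303.9 rad/s (converted from 2902 rpm).
The rod makes angle φ with the slider axis where L sinφ = r sinθ; differentiating, L cosφ·φ̇ = r ω cosθ.
L cosφ = √(L² − r² sin²θ) = 0.056638 m.
|ω_rod| = r ω |cosθ| / √(L² − r² sin²θ) = 0.0115·303.9·0.97318/0.056638 = 60.049 rad/s.

60.0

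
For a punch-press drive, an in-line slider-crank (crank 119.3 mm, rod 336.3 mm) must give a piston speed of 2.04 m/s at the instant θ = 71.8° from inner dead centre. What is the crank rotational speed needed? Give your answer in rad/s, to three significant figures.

16.1

For an in-line slider-crank, |v_piston| = rω|sinθ|·[1 + r cosθ/√(L² − r² sin²θ)].
With r = 0.1193 m, L = 0.3363 m, θ = 71.8°: the bracketed kinematic factor |dx/dθ| = 0.12667 m.
ω = v/|dx/dθ| = 2.04/0.12667 = 16.105 rad/s.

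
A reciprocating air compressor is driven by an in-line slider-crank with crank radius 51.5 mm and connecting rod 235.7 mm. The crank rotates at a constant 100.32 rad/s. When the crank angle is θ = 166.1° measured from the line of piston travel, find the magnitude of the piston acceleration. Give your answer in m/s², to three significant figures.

ω = 100.3 rad/s
x(θ) = r cosθ + √(L² − r² sin²θ); with ω constant, a = ω²·d²x/dθ².
d²x/dθ² = −r cosθ − r²(cos2θ)/√u − r⁴ sin²2θ/(4u^{3/2}),  u = L² − r² sin²θ = 0.0554014 m².
Substituting r = 0.0515 m, L = 0.2357 m, θ = 166.1°: d²x/dθ² = +0.039995 m.
a = ω²·d²x/dθ² = (100.3)²·(+0.039995) = +402.51 m/s²;  |a| = 402.51 m/s².

403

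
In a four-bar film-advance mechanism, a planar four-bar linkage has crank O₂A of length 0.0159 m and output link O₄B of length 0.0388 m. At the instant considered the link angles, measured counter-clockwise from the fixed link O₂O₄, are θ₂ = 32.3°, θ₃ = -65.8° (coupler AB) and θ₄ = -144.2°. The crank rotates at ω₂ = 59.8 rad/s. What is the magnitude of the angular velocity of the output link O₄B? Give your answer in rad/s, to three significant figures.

24.8

ω₂ = 59.8 rad/s
Differentiating the loop-closure r₂e^{iθ₂}+r₃e^{iθ₃}=r₁+r₄e^{iθ₄} gives r₂ω₂e^{iθ₂}+r₃ω₃e^{iθ₃}=r₄ω₄e^{iθ₄}.
Eliminating the other unknown: ω₄ = r₂ω₂ sin(θ₂−θ₃) / [r₄ sin(θ₄−θ₃)].
Numerator sine = +0.99002; denominator sine = -0.97958.
Result = 0.0159·59.8·(+0.99002) / (0.0388·(-0.97958)) = -24.767 rad/s; magnitude 24.767 rad/s.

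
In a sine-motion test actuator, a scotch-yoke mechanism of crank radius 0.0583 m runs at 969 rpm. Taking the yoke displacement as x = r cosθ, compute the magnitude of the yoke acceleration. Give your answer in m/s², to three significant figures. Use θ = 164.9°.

580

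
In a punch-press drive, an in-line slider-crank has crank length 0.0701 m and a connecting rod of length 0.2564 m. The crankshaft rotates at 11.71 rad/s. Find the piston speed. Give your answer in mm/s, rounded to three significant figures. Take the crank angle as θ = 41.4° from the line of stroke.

656

ω = 11.71 rad/s
For an in-line slider-crank, x = r cosθ + √(L² − r² sin²θ), so v = −rω sinθ·[1 + r cosθ/√(L² − r² sin²θ)].
With r = 0.0701 m, L = 0.2564 m, θ = 41.4°: √(L² − r² sin²θ) = 0.25217 m.
v = −0.0701·11.71·0.66131·[1 + 0.0701·0.75011/0.25217] = -0.65605 m/s.
|v| = 0.65605 m/s = 656.05 mm/s.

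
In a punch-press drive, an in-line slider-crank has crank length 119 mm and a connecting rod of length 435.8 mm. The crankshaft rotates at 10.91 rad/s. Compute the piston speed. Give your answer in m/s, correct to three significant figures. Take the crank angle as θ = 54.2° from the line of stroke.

ω = 10.91 rad/s
For an in-line slider-crank, x = r cosθ + √(L² − r² sin²θ), so v = −rω sinθ·[1 + r cosθ/√(L² − r² sin²θ)].
With r = 0.119 m, L = 0.4358 m, θ = 54.2°: √(L² − r² sin²θ) = 0.42498 m.
v = −0.119·10.91·0.81106·[1 + 0.119·0.58496/0.42498] = -1.2255 m/s.
|v| = 1.2255 m/s.

1.23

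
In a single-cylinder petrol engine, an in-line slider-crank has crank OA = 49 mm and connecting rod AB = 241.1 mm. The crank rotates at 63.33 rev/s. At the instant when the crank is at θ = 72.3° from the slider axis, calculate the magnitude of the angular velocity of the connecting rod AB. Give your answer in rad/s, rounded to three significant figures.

25.1

ω = 397.9 rad/s (converted from 63.33 rev/s).
The rod makes angle φ with the slider axis where L sinφ = r sinθ; differentiating, L cosφ·φ̇ = r ω cosθ.
L cosφ = √(L² − r² sin²θ) = 0.23654 m.
|ω_rod| = r ω |cosθ| / √(L² − r² sin²θ) = 0.049·397.9·0.30403/0.23654 = 25.061 rad/s.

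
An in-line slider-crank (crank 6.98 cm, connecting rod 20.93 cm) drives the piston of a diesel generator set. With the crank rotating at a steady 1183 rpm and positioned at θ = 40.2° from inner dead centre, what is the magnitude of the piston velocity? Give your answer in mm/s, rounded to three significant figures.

ω = 2π·1183/60 = 123.9 rad/s
For an in-line slider-crank, x = r cosθ + √(L² − r² sin²θ), so v = −rω sinθ·[1 + r cosθ/√(L² − r² sin²θ)].
With r = 0.0698 m, L = 0.2093 m, θ = 40.2°: √(L² − r² sin²θ) = 0.20439 m.
v = −0.0698·123.9·0.64546·[1 + 0.0698·0.76380/0.20439] = -7.0371 m/s.
|v| = 7.0371 m/s = 7037.1 mm/s.

7040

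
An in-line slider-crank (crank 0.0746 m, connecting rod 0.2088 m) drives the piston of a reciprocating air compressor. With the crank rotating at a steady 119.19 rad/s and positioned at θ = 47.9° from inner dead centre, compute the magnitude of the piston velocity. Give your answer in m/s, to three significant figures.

ω = 119.2 rad/s
For an in-line slider-crank, x = r cosθ + √(L² − r² sin²θ), so v = −rω sinθ·[1 + r cosθ/√(L² − r² sin²θ)].
With r = 0.0746 m, L = 0.2088 m, θ = 47.9°: √(L² − r² sin²θ) = 0.20133 m.
v = −0.0746·119.2·0.74198·[1 + 0.0746·0.67043/0.20133] = -8.2362 m/s.
|v| = 8.2362 m/s.

8.24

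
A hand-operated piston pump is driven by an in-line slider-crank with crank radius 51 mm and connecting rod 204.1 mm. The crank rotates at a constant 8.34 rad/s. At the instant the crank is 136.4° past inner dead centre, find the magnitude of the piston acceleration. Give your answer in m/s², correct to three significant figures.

ω = 8.34 rad/s
x(θ) = r cosθ + √(L² − r² sin²θ); with ω constant, a = ω²·d²x/dθ².
d²x/dθ² = −r cosθ − r²(cos2θ)/√u − r⁴ sin²2θ/(4u^{3/2}),  u = L² − r² sin²θ = 0.0404198 m².
Substituting r = 0.051 m, L = 0.2041 m, θ = 136.4°: d²x/dθ² = +0.036093 m.
a = ω²·d²x/dθ² = (8.34)²·(+0.036093) = +2.5105 m/s²;  |a| = 2.5105 m/s².

2.51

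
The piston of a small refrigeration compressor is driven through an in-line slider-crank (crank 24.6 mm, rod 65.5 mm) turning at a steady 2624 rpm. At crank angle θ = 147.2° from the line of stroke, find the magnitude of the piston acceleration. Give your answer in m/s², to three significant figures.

1250

ω = 2π·2624/60 = 274.8 rad/s
x(θ) = r cosθ + √(L² − r² sin²θ); with ω constant, a = ω²·d²x/dθ².
d²x/dθ² = −r cosθ − r²(cos2θ)/√u − r⁴ sin²2θ/(4u^{3/2}),  u = L² − r² sin²θ = 0.00411267 m².
Substituting r = 0.0246 m, L = 0.0655 m, θ = 147.2°: d²x/dθ² = +0.016492 m.
a = ω²·d²x/dθ² = (274.8)²·(+0.016492) = +1245.2 m/s²;  |a| = 1245.2 m/s².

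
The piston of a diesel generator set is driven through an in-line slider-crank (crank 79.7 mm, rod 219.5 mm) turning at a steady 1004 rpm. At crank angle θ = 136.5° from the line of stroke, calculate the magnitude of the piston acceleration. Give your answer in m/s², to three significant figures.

ω = 2π·1004/60 = 105.1 rad/s
x(θ) = r cosθ + √(L² − r² sin²θ); with ω constant, a = ω²·d²x/dθ².
d²x/dθ² = −r cosθ − r²(cos2θ)/√u − r⁴ sin²2θ/(4u^{3/2}),  u = L² − r² sin²θ = 0.0451704 m².
Substituting r = 0.0797 m, L = 0.2195 m, θ = 136.5°: d²x/dθ² = +0.0552 m.
a = ω²·d²x/dθ² = (105.1)²·(+0.0552) = +610.19 m/s²;  |a| = 610.19 m/s².

610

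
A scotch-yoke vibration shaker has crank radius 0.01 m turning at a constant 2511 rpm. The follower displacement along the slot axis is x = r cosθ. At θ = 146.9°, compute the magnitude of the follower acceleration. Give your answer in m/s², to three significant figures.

ω = 263 rad/s (from 2511 rpm).
x = r cosθ ⇒ ẍ = −rω² cosθ (ω constant).
|a| = rω²|cosθ| = 0.01·(263)²·|cos 146.9°| = 579.23 m/s².

579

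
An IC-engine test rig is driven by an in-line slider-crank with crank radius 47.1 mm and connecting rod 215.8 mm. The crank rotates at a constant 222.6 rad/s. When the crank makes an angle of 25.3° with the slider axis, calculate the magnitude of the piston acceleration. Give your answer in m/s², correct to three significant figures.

ω = 222.6 rad/s
x(θ) = r cosθ + √(L² − r² sin²θ); with ω constant, a = ω²·d²x/dθ².
d²x/dθ² = −r cosθ − r²(cos2θ)/√u − r⁴ sin²2θ/(4u^{3/2}),  u = L² − r² sin²θ = 0.0461645 m².
Substituting r = 0.0471 m, L = 0.2158 m, θ = 25.3°: d²x/dθ² = -0.04921 m.
a = ω²·d²x/dθ² = (222.6)²·(-0.04921) = -2438.4 m/s²;  |a| = 2438.4 m/s².

2440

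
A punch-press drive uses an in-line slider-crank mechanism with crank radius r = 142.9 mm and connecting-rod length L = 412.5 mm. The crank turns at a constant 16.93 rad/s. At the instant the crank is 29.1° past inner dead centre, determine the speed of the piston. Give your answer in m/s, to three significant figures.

1.54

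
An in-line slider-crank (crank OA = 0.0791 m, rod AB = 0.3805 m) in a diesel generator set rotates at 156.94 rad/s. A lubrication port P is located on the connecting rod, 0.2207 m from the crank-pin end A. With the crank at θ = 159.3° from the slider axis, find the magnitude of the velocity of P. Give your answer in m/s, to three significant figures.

6.24

ω = 156.9 rad/s.  Crank-pin speed |V_A| = rω = 12.414 m/s, perpendicular to OA.
Rod angle: sinφ = −(r/L) sinθ ⇒ φ = -4.214°; ω_rod = −rω cosθ/√(L²−r²sin²θ) = +30.602 rad/s.
V_P = V_A + ω_rod × AP, with AP = 0.2207 m along the rod.
Components: V_Px = −rω sinθ − a·ω_rod·sinφ = -3.8917 m/s;  V_Py = rω cosθ + a·ω_rod·cosφ = -4.877 m/s.
|V_P| = √(V_Px² + V_Py²) = 6.2394 m/s.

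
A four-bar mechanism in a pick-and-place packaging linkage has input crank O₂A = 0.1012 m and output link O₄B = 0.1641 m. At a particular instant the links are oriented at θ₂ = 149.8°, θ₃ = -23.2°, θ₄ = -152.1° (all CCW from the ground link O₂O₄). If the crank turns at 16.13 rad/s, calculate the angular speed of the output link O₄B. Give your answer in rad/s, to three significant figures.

ω₂ = 16.13 rad/s
Differentiating the loop-closure r₂e^{iθ₂}+r₃e^{iθ₃}=r₁+r₄e^{iθ₄} gives r₂ω₂e^{iθ₂}+r₃ω₃e^{iθ₃}=r₄ω₄e^{iθ₄}.
Eliminating the other unknown: ω₄ = r₂ω₂ sin(θ₂−θ₃) / [r₄ sin(θ₄−θ₃)].
Numerator sine = +0.12187; denominator sine = -0.77824.
Result = 0.1012·16.13·(+0.12187) / (0.1641·(-0.77824)) = -1.5577 rad/s; magnitude 1.5577 rad/s.

1.56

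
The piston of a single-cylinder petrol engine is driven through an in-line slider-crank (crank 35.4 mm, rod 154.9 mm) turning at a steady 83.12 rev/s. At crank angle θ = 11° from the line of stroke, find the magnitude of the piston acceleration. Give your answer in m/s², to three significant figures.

ω = 2π·83.1 = 522.3 rad/s
x(θ) = r cosθ + √(L² − r² sin²θ); with ω constant, a = ω²·d²x/dθ².
d²x/dθ² = −r cosθ − r²(cos2θ)/√u − r⁴ sin²2θ/(4u^{3/2}),  u = L² − r² sin²θ = 0.0239484 m².
Substituting r = 0.0354 m, L = 0.1549 m, θ = 11°: d²x/dθ² = -0.042273 m.
a = ω²·d²x/dθ² = (522.3)²·(-0.042273) = -11530 m/s²;  |a| = 11530 m/s².

11500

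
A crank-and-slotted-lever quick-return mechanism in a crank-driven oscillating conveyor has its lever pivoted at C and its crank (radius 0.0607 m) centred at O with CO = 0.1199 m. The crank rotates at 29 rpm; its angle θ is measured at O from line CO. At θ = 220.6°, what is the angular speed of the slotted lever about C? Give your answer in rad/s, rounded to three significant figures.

ω = 3.037 rad/s (from 29 rpm).
Crank pin A relative to C: A = (d + r cosθ, r sinθ); lever angle φ = atan2(r sinθ, d + r cosθ).
Differentiating tanφ: φ̇ = rω(d cosθ + r)/(d² + r² + 2dr cosθ).
d² + r² + 2dr cosθ = |CA|² = 0.00700865 m²;  d cosθ + r = -0.030337 m.
|ω_lever| = |0.0607·3.037·-0.030337| / 0.00700865 = 0.7979 rad/s.

0.798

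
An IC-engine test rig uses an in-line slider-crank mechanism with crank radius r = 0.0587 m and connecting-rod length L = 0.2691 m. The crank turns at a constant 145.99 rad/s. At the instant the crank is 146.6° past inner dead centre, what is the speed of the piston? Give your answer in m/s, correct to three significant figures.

ω = 146 rad/s
For an in-line slider-crank, x = r cosθ + √(L² − r² sin²θ), so v = −rω sinθ·[1 + r cosθ/√(L² − r² sin²θ)].
With r = 0.0587 m, L = 0.2691 m, θ = 146.6°: √(L² − r² sin²θ) = 0.26715 m.
v = −0.0587·146·0.55048·[1 + 0.0587·-0.83485/0.26715] = -3.8521 m/s.
|v| = 3.8521 m/s.

3.85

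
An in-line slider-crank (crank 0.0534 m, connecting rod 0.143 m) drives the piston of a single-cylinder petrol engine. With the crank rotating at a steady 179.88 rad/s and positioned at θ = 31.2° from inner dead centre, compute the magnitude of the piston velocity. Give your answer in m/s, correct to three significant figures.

6.60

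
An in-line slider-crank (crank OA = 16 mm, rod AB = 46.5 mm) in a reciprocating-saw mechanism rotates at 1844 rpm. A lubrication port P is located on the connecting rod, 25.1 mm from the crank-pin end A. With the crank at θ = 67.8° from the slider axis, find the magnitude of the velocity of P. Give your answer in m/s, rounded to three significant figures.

ω = 193.1 rad/s.  Crank-pin speed |V_A| = rω = 3.0897 m/s, perpendicular to OA.
Rod angle: sinφ = −(r/L) sinθ ⇒ φ = -18.577°; ω_rod = −rω cosθ/√(L²−r²sin²θ) = -26.485 rad/s.
V_P = V_A + ω_rod × AP, with AP = 0.0251 m along the rod.
Components: V_Px = −rω sinθ − a·ω_rod·sinφ = -3.0724 m/s;  V_Py = rω cosθ + a·ω_rod·cosφ = +0.53725 m/s.
|V_P| = √(V_Px² + V_Py²) = 3.119 m/s.

3.12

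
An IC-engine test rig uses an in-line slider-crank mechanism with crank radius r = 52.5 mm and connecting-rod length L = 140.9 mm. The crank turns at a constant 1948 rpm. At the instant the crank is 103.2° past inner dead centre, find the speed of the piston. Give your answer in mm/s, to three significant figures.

ω = 2π·1948/60 = 204 rad/s
For an in-line slider-crank, x = r cosθ + √(L² − r² sin²θ), so v = −rω sinθ·[1 + r cosθ/√(L² − r² sin²θ)].
With r = 0.0525 m, L = 0.1409 m, θ = 103.2°: √(L² − r² sin²θ) = 0.1313 m.
v = −0.0525·204·0.97358·[1 + 0.0525·-0.22835/0.1313] = -9.4747 m/s.
|v| = 9.4747 m/s = 9474.7 mm/s.

9470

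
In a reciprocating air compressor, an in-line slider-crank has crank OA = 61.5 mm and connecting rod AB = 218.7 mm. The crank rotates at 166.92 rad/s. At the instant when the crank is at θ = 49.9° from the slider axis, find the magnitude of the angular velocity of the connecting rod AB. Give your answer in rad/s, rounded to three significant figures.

31.0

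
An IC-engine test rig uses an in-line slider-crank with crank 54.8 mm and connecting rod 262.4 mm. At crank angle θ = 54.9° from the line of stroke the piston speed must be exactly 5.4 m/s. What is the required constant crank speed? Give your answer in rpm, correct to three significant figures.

For an in-line slider-crank, |v_piston| = rω|sinθ|·[1 + r cosθ/√(L² − r² sin²θ)].
With r = 0.0548 m, L = 0.2624 m, θ = 54.9°: the bracketed kinematic factor |dx/dθ| = 0.050299 m.
ω = v/|dx/dθ| = 5.4/0.050299 = 107.36 rad/s.
N = 60ω/(2π) = 1025.2 rpm.

1030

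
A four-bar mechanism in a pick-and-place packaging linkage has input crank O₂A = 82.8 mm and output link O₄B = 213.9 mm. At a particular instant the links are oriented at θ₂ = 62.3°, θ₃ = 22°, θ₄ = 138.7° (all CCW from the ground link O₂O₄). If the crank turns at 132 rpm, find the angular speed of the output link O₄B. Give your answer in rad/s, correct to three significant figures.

ω₂ = 13.82 rad/s (from 132 rpm).
Differentiating the loop-closure r₂e^{iθ₂}+r₃e^{iθ₃}=r₁+r₄e^{iθ₄} gives r₂ω₂e^{iθ₂}+r₃ω₃e^{iθ₃}=r₄ω₄e^{iθ₄}.
Eliminating the other unknown: ω₄ = r₂ω₂ sin(θ₂−θ₃) / [r₄ sin(θ₄−θ₃)].
Numerator sine = +0.64679; denominator sine = +0.89337.
Result = 0.0828·13.82·(+0.64679) / (0.2139·(+0.89337)) = +3.8739 rad/s; magnitude 3.8739 rad/s.

3.87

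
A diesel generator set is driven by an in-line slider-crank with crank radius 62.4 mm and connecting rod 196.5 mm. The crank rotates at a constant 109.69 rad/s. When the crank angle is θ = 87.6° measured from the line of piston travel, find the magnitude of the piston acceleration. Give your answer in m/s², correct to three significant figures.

219

ω = 109.7 rad/s
x(θ) = r cosθ + √(L² − r² sin²θ); with ω constant, a = ω²·d²x/dθ².
d²x/dθ² = −r cosθ − r²(cos2θ)/√u − r⁴ sin²2θ/(4u^{3/2}),  u = L² − r² sin²θ = 0.0347253 m².
Substituting r = 0.0624 m, L = 0.1965 m, θ = 87.6°: d²x/dθ² = +0.018205 m.
a = ω²·d²x/dθ² = (109.7)²·(+0.018205) = +219.04 m/s²;  |a| = 219.04 m/s².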